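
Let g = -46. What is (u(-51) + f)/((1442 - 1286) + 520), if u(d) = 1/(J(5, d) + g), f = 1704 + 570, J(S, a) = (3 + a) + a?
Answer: 329729/98020 ≈ 3.3639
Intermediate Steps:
J(S, a) = 3 + 2*a
f = 2274
u(d) = 1/(-43 + 2*d) (u(d) = 1/((3 + 2*d) - 46) = 1/(-43 + 2*d))
(u(-51) + f)/((1442 - 1286) + 520) = (1/(-43 + 2*(-51)) + 2274)/((1442 - 1286) + 520) = (1/(-43 - 102) + 2274)/(156 + 520) = (1/(-145) + 2274)/676 = (-1/145 + 2274)*(1/676) = (329729/145)*(1/676) = 329729/98020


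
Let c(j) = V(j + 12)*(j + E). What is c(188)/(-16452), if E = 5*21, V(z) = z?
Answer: -14650/4113 ≈ -3.5619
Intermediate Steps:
E = 105
c(j) = (12 + j)*(105 + j) (c(j) = (j + 12)*(j + 105) = (12 + j)*(105 + j))
c(188)/(-16452) = ((12 + 188)*(105 + 188))/(-16452) = (200*293)*(-1/16452) = 58600*(-1/16452) = -14650/4113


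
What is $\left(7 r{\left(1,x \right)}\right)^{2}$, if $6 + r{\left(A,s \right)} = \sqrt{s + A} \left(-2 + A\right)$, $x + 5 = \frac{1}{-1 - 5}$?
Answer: $\frac{9359}{6} + 490 i \sqrt{6} \approx 1559.8 + 1200.3 i$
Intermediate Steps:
$x = - \frac{31}{6}$ ($x = -5 + \frac{1}{-1 - 5} = -5 + \frac{1}{-6} = -5 - \frac{1}{6} = - \frac{31}{6} \approx -5.1667$)
$r{\left(A,s \right)} = -6 + \sqrt{A + s} \left(-2 + A\right)$ ($r{\left(A,s \right)} = -6 + \sqrt{s + A} \left(-2 + A\right) = -6 + \sqrt{A + s} \left(-2 + A\right)$)
$\left(7 r{\left(1,x \right)}\right)^{2} = \left(7 \left(-6 - 2 \sqrt{1 - \frac{31}{6}} + 1 \sqrt{1 - \frac{31}{6}}\right)\right)^{2} = \left(7 \left(-6 - 2 \sqrt{- \frac{25}{6}} + 1 \sqrt{- \frac{25}{6}}\right)\right)^{2} = \left(7 \left(-6 - 2 \frac{5 i \sqrt{6}}{6} + 1 \frac{5 i \sqrt{6}}{6}\right)\right)^{2} = \left(7 \left(-6 - \frac{5 i \sqrt{6}}{3} + \frac{5 i \sqrt{6}}{6}\right)\right)^{2} = \left(7 \left(-6 - \frac{5 i \sqrt{6}}{6}\right)\right)^{2} = \left(-42 - \frac{35 i \sqrt{6}}{6}\right)^{2}$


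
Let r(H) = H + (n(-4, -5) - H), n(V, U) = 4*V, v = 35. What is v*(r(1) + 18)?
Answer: 70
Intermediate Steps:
r(H) = -16 (r(H) = H + (4*(-4) - H) = H + (-16 - H) = -16)
v*(r(1) + 18) = 35*(-16 + 18) = 35*2 = 70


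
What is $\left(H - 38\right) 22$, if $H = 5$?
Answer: $-726$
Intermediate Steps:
$\left(H - 38\right) 22 = \left(5 - 38\right) 22 = \left(-33\right) 22 = -726$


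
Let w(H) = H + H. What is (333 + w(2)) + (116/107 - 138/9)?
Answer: 103603/321 ≈ 322.75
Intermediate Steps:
w(H) = 2*H
(333 + w(2)) + (116/107 - 138/9) = (333 + 2*2) + (116/107 - 138/9) = (333 + 4) + (116*(1/107) - 138*1/9) = 337 + (116/107 - 46/3) = 337 - 4574/321 = 103603/321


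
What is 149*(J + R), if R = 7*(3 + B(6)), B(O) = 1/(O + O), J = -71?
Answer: -88357/12 ≈ -7363.1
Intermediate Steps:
B(O) = 1/(2*O)
R = 259/12 (R = 7*(3 + (½)/6) = 7*(3 + (½)*(⅙)) = 7*(3 + 1/12) = 7*(37/12) = 259/12 ≈ 21.583)
149*(J + R) = 149*(-71 + 259/12) = 149*(-593/12) = -88357/12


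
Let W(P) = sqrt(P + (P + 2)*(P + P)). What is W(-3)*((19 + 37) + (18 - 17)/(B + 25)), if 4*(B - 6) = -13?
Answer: 6220*sqrt(3)/111 ≈ 97.057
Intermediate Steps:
B = 11/4 (B = 6 + (1/4)*(-13) = 6 - 13/4 = 11/4 ≈ 2.7500)
W(P) = sqrt(P + 2*P*(2 + P)) (W(P) = sqrt(P + (2 + P)*(2*P)) = sqrt(P + 2*P*(2 + P)))
W(-3)*((19 + 37) + (18 - 17)/(B + 25)) = sqrt(-3*(5 + 2*(-3)))*((19 + 37) + (18 - 17)/(11/4 + 25)) = sqrt(-3*(5 - 6))*(56 + 1/(111/4)) = sqrt(-3*(-1))*(56 + 1*(4/111)) = sqrt(3)*(56 + 4/111) = sqrt(3)*(6220/111) = 6220*sqrt(3)/111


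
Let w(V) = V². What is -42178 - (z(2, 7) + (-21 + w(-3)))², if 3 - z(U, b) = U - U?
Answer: -42259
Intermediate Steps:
z(U, b) = 3 (z(U, b) = 3 - (U - U) = 3 - 1*0 = 3 + 0 = 3)
-42178 - (z(2, 7) + (-21 + w(-3)))² = -42178 - (3 + (-21 + (-3)²))² = -42178 - (3 + (-21 + 9))² = -42178 - (3 - 12)² = -42178 - 1*(-9)² = -42178 - 1*81 = -42178 - 81 = -42259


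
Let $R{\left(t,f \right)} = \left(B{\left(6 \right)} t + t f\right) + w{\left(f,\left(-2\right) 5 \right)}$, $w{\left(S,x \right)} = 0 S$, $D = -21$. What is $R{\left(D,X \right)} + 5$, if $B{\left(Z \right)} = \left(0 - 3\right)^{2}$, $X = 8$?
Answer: $-352$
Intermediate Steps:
$B{\left(Z \right)} = 9$ ($B{\left(Z \right)} = \left(-3\right)^{2} = 9$)
$w{\left(S,x \right)} = 0$
$R{\left(t,f \right)} = 9 t + f t$ ($R{\left(t,f \right)} = \left(9 t + t f\right) + 0 = \left(9 t + f t\right) + 0 = 9 t + f t$)
$R{\left(D,X \right)} + 5 = - 21 \left(9 + 8\right) + 5 = \left(-21\right) 17 + 5 = -357 + 5 = -352$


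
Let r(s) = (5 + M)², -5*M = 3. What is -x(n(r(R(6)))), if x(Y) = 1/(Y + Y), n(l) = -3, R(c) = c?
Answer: ⅙ ≈ 0.16667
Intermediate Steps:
M = -⅗ (M = -⅕*3 = -⅗ ≈ -0.60000)
r(s) = 484/25 (r(s) = (5 - ⅗)² = (22/5)² = 484/25)
x(Y) = 1/(2*Y)
-x(n(r(R(6)))) = -1/(2*(-3)) = -(-1)/(2*3) = -1*(-⅙) = ⅙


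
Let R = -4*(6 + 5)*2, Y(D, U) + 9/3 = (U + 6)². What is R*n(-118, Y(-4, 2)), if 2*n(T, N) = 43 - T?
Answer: -7084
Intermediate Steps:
Y(D, U) = -3 + (6 + U)² (Y(D, U) = -3 + (U + 6)² = -3 + (6 + U)²)
n(T, N) = 43/2 - T/2 (n(T, N) = (43 - T)/2 = 43/2 - T/2)
R = -88 (R = -4*11*2 = -44*2 = -88)
R*n(-118, Y(-4, 2)) = -88*(43/2 - ½*(-118)) = -88*(43/2 + 59) = -88*161/2 = -7084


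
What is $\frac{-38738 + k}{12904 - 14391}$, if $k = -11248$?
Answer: $\frac{49986}{1487} \approx 33.615$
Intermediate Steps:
$\frac{-38738 + k}{12904 - 14391} = \frac{-38738 - 11248}{12904 - 14391} = - \frac{49986}{-1487} = \left(-49986\right) \left(- \frac{1}{1487}\right) = \frac{49986}{1487}$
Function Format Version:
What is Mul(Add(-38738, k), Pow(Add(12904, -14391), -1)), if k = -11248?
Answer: Rational(49986, 1487) ≈ 33.615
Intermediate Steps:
Mul(Add(-38738, k), Pow(Add(12904, -14391), -1)) = Mul(Add(-38738, -11248), Pow(Add(12904, -14391), -1)) = Mul(-49986, Pow(-1487, -1)) = Mul(-49986, Rational(-1, 1487)) = Rational(49986, 1487)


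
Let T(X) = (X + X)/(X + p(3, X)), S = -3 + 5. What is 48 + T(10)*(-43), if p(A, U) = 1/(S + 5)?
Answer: -2612/71 ≈ -36.789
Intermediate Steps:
S = 2
p(A, U) = ⅐ (p(A, U) = 1/(2 + 5) = 1/7 = ⅐)
T(X) = 2*X/(⅐ + X) (T(X) = (X + X)/(X + ⅐) = (2*X)/(⅐ + X) = 2*X/(⅐ + X))
48 + T(10)*(-43) = 48 + (14*10/(1 + 7*10))*(-43) = 48 + (14*10/(1 + 70))*(-43) = 48 + (14*10/71)*(-43) = 48 + (14*10*(1/71))*(-43) = 48 + (140/71)*(-43) = 48 - 6020/71 = -2612/71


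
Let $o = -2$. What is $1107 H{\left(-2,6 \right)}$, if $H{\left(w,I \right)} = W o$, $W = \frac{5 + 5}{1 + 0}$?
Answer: $-22140$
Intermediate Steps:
$W = 10$ ($W = \frac{10}{1} = 10 \cdot 1 = 10$)
$H{\left(w,I \right)} = -20$ ($H{\left(w,I \right)} = 10 \left(-2\right) = -20$)
$1107 H{\left(-2,6 \right)} = 1107 \left(-20\right) = -22140$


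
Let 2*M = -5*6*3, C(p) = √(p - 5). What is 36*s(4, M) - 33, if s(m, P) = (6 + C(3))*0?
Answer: -33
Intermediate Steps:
C(p) = √(-5 + p)
M = -45 (M = (-5*6*3)/2 = (-30*3)/2 = (½)*(-90) = -45)
s(m, P) = 0 (s(m, P) = (6 + √(-5 + 3))*0 = (6 + √(-2))*0 = (6 + I*√2)*0 = 0)
36*s(4, M) - 33 = 36*0 - 33 = 0 - 33 = -33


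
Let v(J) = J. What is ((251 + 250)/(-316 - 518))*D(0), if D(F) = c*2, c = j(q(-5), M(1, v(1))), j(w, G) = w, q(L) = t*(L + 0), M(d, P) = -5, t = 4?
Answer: 3340/139 ≈ 24.029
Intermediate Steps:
q(L) = 4*L (q(L) = 4*(L + 0) = 4*L)
c = -20 (c = 4*(-5) = -20)
D(F) = -40 (D(F) = -20*2 = -40)
((251 + 250)/(-316 - 518))*D(0) = ((251 + 250)/(-316 - 518))*(-40) = (501/(-834))*(-40) = (501*(-1/834))*(-40) = -167/278*(-40) = 3340/139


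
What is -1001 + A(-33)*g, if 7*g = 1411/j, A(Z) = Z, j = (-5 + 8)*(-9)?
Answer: -47542/63 ≈ -754.63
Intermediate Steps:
j = -27 (j = 3*(-9) = -27)
g = -1411/189 (g = (1411/(-27))/7 = (1411*(-1/27))/7 = (⅐)*(-1411/27) = -1411/189 ≈ -7.4656)
-1001 + A(-33)*g = -1001 - 33*(-1411/189) = -1001 + 15521/63 = -47542/63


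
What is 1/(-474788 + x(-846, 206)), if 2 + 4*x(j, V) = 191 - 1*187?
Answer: -2/949575 ≈ -2.1062e-6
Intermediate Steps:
x(j, V) = 1/2 (x(j, V) = -1/2 + (191 - 1*187)/4 = -1/2 + (191 - 187)/4 = -1/2 + (1/4)*4 = -1/2 + 1 = 1/2)
1/(-474788 + x(-846, 206)) = 1/(-474788 + 1/2) = 1/(-949575/2) = -2/949575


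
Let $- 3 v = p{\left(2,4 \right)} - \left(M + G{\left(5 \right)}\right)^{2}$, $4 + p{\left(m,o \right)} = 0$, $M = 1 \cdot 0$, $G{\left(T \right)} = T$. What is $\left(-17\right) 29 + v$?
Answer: $- \frac{1450}{3} \approx -483.33$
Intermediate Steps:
$M = 0$
$p{\left(m,o \right)} = -4$ ($p{\left(m,o \right)} = -4 + 0 = -4$)
$v = \frac{29}{3}$ ($v = - \frac{-4 - \left(0 + 5\right)^{2}}{3} = - \frac{-4 - 5^{2}}{3} = - \frac{-4 - 25}{3} = \left(- \frac{1}{3}\right) \left(-29\right) = \frac{29}{3} \approx 9.6667$)
$\left(-17\right) 29 + v = \left(-17\right) 29 + \frac{29}{3} = -493 + \frac{29}{3} = - \frac{1450}{3}$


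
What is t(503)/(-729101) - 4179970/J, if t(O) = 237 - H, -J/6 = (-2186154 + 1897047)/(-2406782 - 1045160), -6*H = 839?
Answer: 809246810540689601/97286862834 ≈ 8.3182e+6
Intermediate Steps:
H = -839/6 (H = -1/6*839 = -839/6 ≈ -139.83)
J = -66717/132767 (J = -6*(-2186154 + 1897047)/(-2406782 - 1045160) = -(-1734642)/(-3451942) = -(-1734642)*(-1)/3451942 = -6*22239/265534 = -66717/132767 ≈ -0.50251)
t(O) = 2261/6 (t(O) = 237 - 1*(-839/6) = 237 + 839/6 = 2261/6)
t(503)/(-729101) - 4179970/J = (2261/6)/(-729101) - 4179970/(-66717/132767) = (2261/6)*(-1/729101) - 4179970*(-132767/66717) = -2261/4374606 + 554962076990/66717 = 809246810540689601/97286862834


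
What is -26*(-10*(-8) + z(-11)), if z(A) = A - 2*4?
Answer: -1586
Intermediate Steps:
z(A) = -8 + A (z(A) = A - 8 = -8 + A)
-26*(-10*(-8) + z(-11)) = -26*(-10*(-8) + (-8 - 11)) = -26*(80 - 19) = -26*61 = -1586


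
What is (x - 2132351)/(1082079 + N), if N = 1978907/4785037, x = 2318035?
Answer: 444252405154/2588895015415 ≈ 0.17160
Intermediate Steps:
N = 1978907/4785037 (N = 1978907*(1/4785037) = 1978907/4785037 ≈ 0.41356)
(x - 2132351)/(1082079 + N) = (2318035 - 2132351)/(1082079 + 1978907/4785037) = 185684/(5177790030830/4785037) = 185684*(4785037/5177790030830) = 444252405154/2588895015415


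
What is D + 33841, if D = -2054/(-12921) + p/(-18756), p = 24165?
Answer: 911218512775/26927364 ≈ 33840.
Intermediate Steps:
D = -30412349/26927364 (D = -2054/(-12921) + 24165/(-18756) = -2054*(-1/12921) + 24165*(-1/18756) = 2054/12921 - 2685/2084 = -30412349/26927364 ≈ -1.1294)
D + 33841 = -30412349/26927364 + 33841 = 911218512775/26927364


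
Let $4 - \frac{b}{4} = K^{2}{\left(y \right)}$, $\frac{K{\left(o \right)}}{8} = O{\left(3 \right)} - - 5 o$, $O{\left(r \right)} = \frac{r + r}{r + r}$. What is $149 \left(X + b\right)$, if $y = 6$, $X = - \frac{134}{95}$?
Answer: $- \frac{3482149966}{95} \approx -3.6654 \cdot 10^{7}$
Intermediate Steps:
$X = - \frac{134}{95}$ ($X = \left(-134\right) \frac{1}{95} = - \frac{134}{95} \approx -1.4105$)
$O{\left(r \right)} = 1$ ($O{\left(r \right)} = \frac{2 r}{2 r} = 2 r \frac{1}{2 r} = 1$)
$K{\left(o \right)} = 8 + 40 o$ ($K{\left(o \right)} = 8 \left(1 - - 5 o\right) = 8 \left(1 + 5 o\right) = 8 + 40 o$)
$b = -246000$ ($b = 16 - 4 \left(8 + 40 \cdot 6\right)^{2} = 16 - 4 \left(8 + 240\right)^{2} = 16 - 4 \cdot 248^{2} = 16 - 246016 = -246000$)
$149 \left(X + b\right) = 149 \left(- \frac{134}{95} - 246000\right) = 149 \left(- \frac{23370134}{95}\right) = - \frac{3482149966}{95}$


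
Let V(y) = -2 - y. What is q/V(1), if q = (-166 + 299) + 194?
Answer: -109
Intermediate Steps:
q = 327 (q = 133 + 194 = 327)
q/V(1) = 327/(-2 - 1*1) = 327/(-2 - 1) = 327/(-3) = 327*(-⅓) = -109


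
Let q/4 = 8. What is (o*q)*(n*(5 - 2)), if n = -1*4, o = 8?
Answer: -3072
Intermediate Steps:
q = 32 (q = 4*8 = 32)
n = -4
(o*q)*(n*(5 - 2)) = (8*32)*(-4*(5 - 2)) = 256*(-4*3) = 256*(-12) = -3072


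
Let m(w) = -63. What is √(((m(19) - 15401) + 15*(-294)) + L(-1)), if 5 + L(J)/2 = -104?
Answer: 2*I*√5023 ≈ 141.75*I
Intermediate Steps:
L(J) = -218 (L(J) = -10 + 2*(-104) = -10 - 208 = -218)
√(((m(19) - 15401) + 15*(-294)) + L(-1)) = √(((-63 - 15401) + 15*(-294)) - 218) = √((-15464 - 4410) - 218) = √(-19874 - 218) = √(-20092) = 2*I*√5023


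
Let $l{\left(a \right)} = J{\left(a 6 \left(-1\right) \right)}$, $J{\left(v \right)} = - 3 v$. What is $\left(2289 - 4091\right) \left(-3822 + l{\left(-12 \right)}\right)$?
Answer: $7276476$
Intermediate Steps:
$l{\left(a \right)} = 18 a$ ($l{\left(a \right)} = - 3 a 6 \left(-1\right) = - 3 \cdot 6 a \left(-1\right) = - 3 \left(- 6 a\right) = 18 a$)
$\left(2289 - 4091\right) \left(-3822 + l{\left(-12 \right)}\right) = \left(2289 - 4091\right) \left(-3822 + 18 \left(-12\right)\right) = - 1802 \left(-3822 - 216\right) = \left(-1802\right) \left(-4038\right) = 7276476$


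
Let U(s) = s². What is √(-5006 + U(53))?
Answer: 13*I*√13 ≈ 46.872*I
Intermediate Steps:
√(-5006 + U(53)) = √(-5006 + 53²) = √(-5006 + 2809) = √(-2197) = 13*I*√13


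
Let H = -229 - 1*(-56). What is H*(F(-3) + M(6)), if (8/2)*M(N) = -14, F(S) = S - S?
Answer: 1211/2 ≈ 605.50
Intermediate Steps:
F(S) = 0
M(N) = -7/2 (M(N) = (¼)*(-14) = -7/2)
H = -173 (H = -229 + 56 = -173)
H*(F(-3) + M(6)) = -173*(0 - 7/2) = -173*(-7/2) = 1211/2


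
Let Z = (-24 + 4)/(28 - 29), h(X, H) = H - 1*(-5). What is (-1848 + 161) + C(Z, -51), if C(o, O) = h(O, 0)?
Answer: -1682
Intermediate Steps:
h(X, H) = 5 + H (h(X, H) = H + 5 = 5 + H)
Z = 20 (Z = -20/(-1) = -20*(-1) = 20)
C(o, O) = 5 (C(o, O) = 5 + 0 = 5)
(-1848 + 161) + C(Z, -51) = (-1848 + 161) + 5 = -1687 + 5 = -1682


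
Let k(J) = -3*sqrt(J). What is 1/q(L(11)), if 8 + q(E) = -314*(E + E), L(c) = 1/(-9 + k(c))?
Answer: 1449/75700 + 471*sqrt(11)/75700 ≈ 0.039777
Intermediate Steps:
L(c) = 1/(-9 - 3*sqrt(c))
q(E) = -8 - 628*E (q(E) = -8 - 314*(E + E) = -8 - 628*E)
1/q(L(11)) = 1/(-8 - (-628)/(9 + 3*sqrt(11))) = 1/(-8 + 628/(9 + 3*sqrt(11)))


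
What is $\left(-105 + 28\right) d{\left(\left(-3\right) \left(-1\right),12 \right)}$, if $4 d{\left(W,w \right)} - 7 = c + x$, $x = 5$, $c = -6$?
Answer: $- \frac{231}{2} \approx -115.5$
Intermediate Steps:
$d{\left(W,w \right)} = \frac{3}{2}$ ($d{\left(W,w \right)} = \frac{7}{4} + \frac{-6 + 5}{4} = \frac{7}{4} + \frac{1}{4} \left(-1\right) = \frac{7}{4} - \frac{1}{4} = \frac{3}{2}$)
$\left(-105 + 28\right) d{\left(\left(-3\right) \left(-1\right),12 \right)} = \left(-105 + 28\right) \frac{3}{2} = \left(-77\right) \frac{3}{2} = - \frac{231}{2}$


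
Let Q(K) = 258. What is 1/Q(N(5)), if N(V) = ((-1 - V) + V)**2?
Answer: 1/258 ≈ 0.0038760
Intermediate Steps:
N(V) = 1 (N(V) = (-1)**2 = 1)
1/Q(N(5)) = 1/258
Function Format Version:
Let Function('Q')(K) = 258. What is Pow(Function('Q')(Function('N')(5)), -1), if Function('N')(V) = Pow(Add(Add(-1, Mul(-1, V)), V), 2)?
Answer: Rational(1, 258) ≈ 0.0038760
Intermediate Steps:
Function('N')(V) = 1 (Function('N')(V) = Pow(-1, 2) = 1)
Pow(Function('Q')(Function('N')(5)), -1) = Pow(258, -1) = Rational(1, 258)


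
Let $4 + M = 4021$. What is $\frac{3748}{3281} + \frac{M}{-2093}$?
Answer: $- \frac{410401}{528241} \approx -0.77692$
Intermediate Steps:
$M = 4017$ ($M = -4 + 4021 = 4017$)
$\frac{3748}{3281} + \frac{M}{-2093} = \frac{3748}{3281} + \frac{4017}{-2093} = 3748 \cdot \frac{1}{3281} + 4017 \left(- \frac{1}{2093}\right) = \frac{3748}{3281} - \frac{309}{161} = - \frac{410401}{528241}$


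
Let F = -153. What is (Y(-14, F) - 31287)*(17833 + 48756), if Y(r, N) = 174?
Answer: -2071783557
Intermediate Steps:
(Y(-14, F) - 31287)*(17833 + 48756) = (174 - 31287)*(17833 + 48756) = -31113*66589 = -2071783557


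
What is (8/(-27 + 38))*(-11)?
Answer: -8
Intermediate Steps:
(8/(-27 + 38))*(-11) = (8/11)*(-11) = -8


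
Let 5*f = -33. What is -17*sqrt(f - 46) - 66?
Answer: -66 - 17*I*sqrt(1315)/5 ≈ -66.0 - 123.29*I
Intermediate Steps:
f = -33/5 (f = (1/5)*(-33) = -33/5 ≈ -6.6000)
-17*sqrt(f - 46) - 66 = -17*sqrt(-33/5 - 46) - 66 = -17*I*sqrt(1315)/5 - 66 = -66 - 17*I*sqrt(1315)/5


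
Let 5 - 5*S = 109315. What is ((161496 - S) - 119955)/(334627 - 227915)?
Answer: 63403/106712 ≈ 0.59415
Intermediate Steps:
S = -21862 (S = 1 - ⅕*109315 = 1 - 21863 = -21862)
((161496 - S) - 119955)/(334627 - 227915) = ((161496 - 1*(-21862)) - 119955)/(334627 - 227915) = ((161496 + 21862) - 119955)/106712 = (183358 - 119955)*(1/106712) = 63403*(1/106712) = 63403/106712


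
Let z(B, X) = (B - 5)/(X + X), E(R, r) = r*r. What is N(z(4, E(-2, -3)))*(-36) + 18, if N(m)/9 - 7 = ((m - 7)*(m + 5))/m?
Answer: -205704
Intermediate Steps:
E(R, r) = r**2
z(B, X) = (-5 + B)/(2*X) (z(B, X) = (-5 + B)/((2*X)) = (-5 + B)*(1/(2*X)) = (-5 + B)/(2*X))
N(m) = 63 + 9*(-7 + m)*(5 + m)/m (N(m) = 63 + 9*(((m - 7)*(m + 5))/m) = 63 + 9*(((-7 + m)*(5 + m))/m) = 63 + 9*((-7 + m)*(5 + m)/m) = 63 + 9*(-7 + m)*(5 + m)/m)
N(z(4, E(-2, -3)))*(-36) + 18 = (45 - 315*18/(-5 + 4) + 9*((-5 + 4)/(2*((-3)**2))))*(-36) + 18 = (45 - 315/((1/2)*(-1)/9) + 9*((1/2)*(-1)/9))*(-36) + 18 = (45 - 315/((1/2)*(1/9)*(-1)) + 9*((1/2)*(1/9)*(-1)))*(-36) + 18 = (45 - 315/(-1/18) + 9*(-1/18))*(-36) + 18 = (45 - 315*(-18) - 1/2)*(-36) + 18 = (45 + 5670 - 1/2)*(-36) + 18 = (11429/2)*(-36) + 18 = -205722 + 18 = -205704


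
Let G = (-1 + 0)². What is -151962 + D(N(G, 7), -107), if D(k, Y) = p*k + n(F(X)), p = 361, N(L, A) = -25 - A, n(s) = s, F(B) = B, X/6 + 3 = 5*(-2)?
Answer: -163592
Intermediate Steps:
X = -78 (X = -18 + 6*(5*(-2)) = -18 + 6*(-10) = -18 - 60 = -78)
G = 1 (G = (-1)² = 1)
D(k, Y) = -78 + 361*k (D(k, Y) = 361*k - 78 = -78 + 361*k)
-151962 + D(N(G, 7), -107) = -151962 + (-78 + 361*(-25 - 1*7)) = -151962 + (-78 + 361*(-25 - 7)) = -151962 + (-78 + 361*(-32)) = -151962 + (-78 - 11552) = -151962 - 11630 = -163592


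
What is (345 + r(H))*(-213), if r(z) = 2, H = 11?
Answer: -73911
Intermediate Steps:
(345 + r(H))*(-213) = (345 + 2)*(-213) = 347*(-213) = -73911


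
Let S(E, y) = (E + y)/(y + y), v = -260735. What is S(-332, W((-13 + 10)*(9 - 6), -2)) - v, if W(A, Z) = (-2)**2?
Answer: 260694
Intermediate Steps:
W(A, Z) = 4
S(E, y) = (E + y)/(2*y) (S(E, y) = (E + y)/((2*y)) = (E + y)*(1/(2*y)) = (E + y)/(2*y))
S(-332, W((-13 + 10)*(9 - 6), -2)) - v = (1/2)*(-332 + 4)/4 - 1*(-260735) = (1/2)*(1/4)*(-328) + 260735 = -41 + 260735 = 260694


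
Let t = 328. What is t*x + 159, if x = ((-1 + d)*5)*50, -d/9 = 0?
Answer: -81841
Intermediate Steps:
d = 0 (d = -9*0 = 0)
x = -250 (x = ((-1 + 0)*5)*50 = -1*5*50 = -5*50 = -250)
t*x + 159 = 328*(-250) + 159 = -82000 + 159 = -81841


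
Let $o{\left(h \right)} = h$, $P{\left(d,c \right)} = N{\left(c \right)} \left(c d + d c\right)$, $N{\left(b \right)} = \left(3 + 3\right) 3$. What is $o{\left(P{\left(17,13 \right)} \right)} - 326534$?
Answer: $-318578$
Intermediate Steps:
$N{\left(b \right)} = 18$ ($N{\left(b \right)} = 6 \cdot 3 = 18$)
$P{\left(d,c \right)} = 36 c d$ ($P{\left(d,c \right)} = 18 \left(c d + d c\right) = 18 \left(c d + c d\right) = 18 \cdot 2 c d = 36 c d$)
$o{\left(P{\left(17,13 \right)} \right)} - 326534 = 36 \cdot 13 \cdot 17 - 326534 = 7956 - 326534 = -318578$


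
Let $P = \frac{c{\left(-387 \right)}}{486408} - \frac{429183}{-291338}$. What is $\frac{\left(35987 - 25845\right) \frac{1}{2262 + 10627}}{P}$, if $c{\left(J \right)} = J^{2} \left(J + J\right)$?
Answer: $- \frac{10887985121624}{3277271800247553} \approx -0.0033223$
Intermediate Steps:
$c{\left(J \right)} = 2 J^{3}$ ($c{\left(J \right)} = J^{2} \cdot 2 J = 2 J^{3}$)
$P = - \frac{2796957855747}{11809094492}$ ($P = \frac{2 \left(-387\right)^{3}}{486408} - \frac{429183}{-291338} = 2 \left(-57960603\right) \frac{1}{486408} - - \frac{429183}{291338} = \left(-115921206\right) \frac{1}{486408} + \frac{429183}{291338} = - \frac{19320201}{81068} + \frac{429183}{291338} = - \frac{2796957855747}{11809094492} \approx -236.85$)
$\frac{\left(35987 - 25845\right) \frac{1}{2262 + 10627}}{P} = \frac{\left(35987 - 25845\right) \frac{1}{2262 + 10627}}{- \frac{2796957855747}{11809094492}} = \frac{10142}{12889} \left(- \frac{11809094492}{2796957855747}\right) = - \frac{10887985121624}{3277271800247553}$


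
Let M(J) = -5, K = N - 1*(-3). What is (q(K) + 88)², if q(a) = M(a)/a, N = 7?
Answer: 30625/4 ≈ 7656.3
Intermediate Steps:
K = 10 (K = 7 - 1*(-3) = 7 + 3 = 10)
q(a) = -5/a
(q(K) + 88)² = (-5/10 + 88)² = (-5*⅒ + 88)² = (-½ + 88)² = (175/2)² = 30625/4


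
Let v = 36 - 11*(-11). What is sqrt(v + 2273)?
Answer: 9*sqrt(30) ≈ 49.295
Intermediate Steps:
v = 157 (v = 36 + 121 = 157)
sqrt(v + 2273) = sqrt(157 + 2273) = sqrt(2430) = 9*sqrt(30)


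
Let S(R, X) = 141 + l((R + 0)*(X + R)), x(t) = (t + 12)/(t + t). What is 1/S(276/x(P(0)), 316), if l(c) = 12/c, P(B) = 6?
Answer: 23000/3243003 ≈ 0.0070922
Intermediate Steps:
x(t) = (12 + t)/(2*t) (x(t) = (12 + t)/((2*t)) = (12 + t)*(1/(2*t)) = (12 + t)/(2*t))
S(R, X) = 141 + 12/(R*(R + X)) (S(R, X) = 141 + 12/(((R + 0)*(X + R))) = 141 + 12/((R*(R + X))) = 141 + 12*(1/(R*(R + X))) = 141 + 12/(R*(R + X)))
1/S(276/x(P(0)), 316) = 1/(141 + 12/(((276/(((½)*(12 + 6)/6))))*(276/(((½)*(12 + 6)/6)) + 316))) = 1/(141 + 12/(((276/(((½)*(⅙)*18))))*(276/(((½)*(⅙)*18)) + 316))) = 1/(141 + 12/(((276/(3/2)))*(276/(3/2) + 316))) = 1/(141 + 12/(((276*(⅔)))*(276*(⅔) + 316))) = 1/(141 + 12/(184*(184 + 316))) = 1/(141 + 12*(1/184)/500) = 1/(141 + 12*(1/184)*(1/500)) = 1/(141 + 3/23000) = 1/(3243003/23000) = 23000/3243003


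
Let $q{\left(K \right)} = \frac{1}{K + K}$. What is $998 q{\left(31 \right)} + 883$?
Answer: $\frac{27872}{31} \approx 899.1$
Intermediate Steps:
$q{\left(K \right)} = \frac{1}{2 K}$
$998 q{\left(31 \right)} + 883 = 998 \frac{1}{2 \cdot 31} + 883 = 998 \cdot \frac{1}{2} \cdot \frac{1}{31} + 883 = 998 \cdot \frac{1}{62} + 883 = \frac{499}{31} + 883 = \frac{27872}{31}$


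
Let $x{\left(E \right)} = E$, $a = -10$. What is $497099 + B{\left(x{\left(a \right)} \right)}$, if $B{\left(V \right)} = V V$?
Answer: $497199$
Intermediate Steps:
$B{\left(V \right)} = V^{2}$
$497099 + B{\left(x{\left(a \right)} \right)} = 497099 + \left(-10\right)^{2} = 497099 + 100 = 497199$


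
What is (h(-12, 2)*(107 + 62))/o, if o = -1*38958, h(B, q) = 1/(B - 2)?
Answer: 169/545412 ≈ 0.00030986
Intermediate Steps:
h(B, q) = 1/(-2 + B)
o = -38958
(h(-12, 2)*(107 + 62))/o = ((107 + 62)/(-2 - 12))/(-38958) = (169/(-14))*(-1/38958) = -1/14*169*(-1/38958) = -169/14*(-1/38958) = 169/545412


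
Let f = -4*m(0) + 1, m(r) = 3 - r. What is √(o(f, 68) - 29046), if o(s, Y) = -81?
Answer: I*√29127 ≈ 170.67*I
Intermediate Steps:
f = -11 (f = -4*(3 - 1*0) + 1 = -4*(3 + 0) + 1 = -4*3 + 1 = -12 + 1 = -11)
√(o(f, 68) - 29046) = √(-81 - 29046) = √(-29127) = I*√29127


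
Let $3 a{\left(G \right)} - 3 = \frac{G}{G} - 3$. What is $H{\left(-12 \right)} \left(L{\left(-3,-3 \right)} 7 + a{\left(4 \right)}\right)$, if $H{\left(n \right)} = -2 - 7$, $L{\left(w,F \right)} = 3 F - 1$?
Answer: $627$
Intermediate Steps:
$a{\left(G \right)} = \frac{1}{3}$ ($a{\left(G \right)} = 1 + \frac{\frac{G}{G} - 3}{3} = 1 + \frac{1 - 3}{3} = 1 + \frac{1}{3} \left(-2\right) = 1 - \frac{2}{3} = \frac{1}{3}$)
$L{\left(w,F \right)} = -1 + 3 F$
$H{\left(n \right)} = -9$ ($H{\left(n \right)} = -2 - 7 = -9$)
$H{\left(-12 \right)} \left(L{\left(-3,-3 \right)} 7 + a{\left(4 \right)}\right) = - 9 \left(\left(-1 + 3 \left(-3\right)\right) 7 + \frac{1}{3}\right) = - 9 \left(\left(-1 - 9\right) 7 + \frac{1}{3}\right) = - 9 \left(\left(-10\right) 7 + \frac{1}{3}\right) = - 9 \left(-70 + \frac{1}{3}\right) = \left(-9\right) \left(- \frac{209}{3}\right) = 627$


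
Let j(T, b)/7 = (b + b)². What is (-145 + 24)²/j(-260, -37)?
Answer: 14641/38332 ≈ 0.38195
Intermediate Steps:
j(T, b) = 28*b² (j(T, b) = 7*(b + b)² = 7*(2*b)² = 7*(4*b²) = 28*b²)
(-145 + 24)²/j(-260, -37) = (-145 + 24)²/((28*(-37)²)) = (-121)²/((28*1369)) = 14641/38332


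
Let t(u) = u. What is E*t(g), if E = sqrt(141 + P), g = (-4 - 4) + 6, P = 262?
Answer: -2*sqrt(403) ≈ -40.150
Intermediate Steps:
g = -2 (g = -8 + 6 = -2)
E = sqrt(403) (E = sqrt(141 + 262) = sqrt(403) ≈ 20.075)
E*t(g) = sqrt(403)*(-2) = -2*sqrt(403)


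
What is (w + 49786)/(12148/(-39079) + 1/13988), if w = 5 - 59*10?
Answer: -26895089595452/169887145 ≈ -1.5831e+5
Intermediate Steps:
w = -585 (w = 5 - 590 = -585)
(w + 49786)/(12148/(-39079) + 1/13988) = (-585 + 49786)/(12148/(-39079) + 1/13988) = 49201/(12148*(-1/39079) + 1/13988) = 49201/(-12148/39079 + 1/13988) = 49201/(-169887145/546637052) = 49201*(-546637052/169887145) = -26895089595452/169887145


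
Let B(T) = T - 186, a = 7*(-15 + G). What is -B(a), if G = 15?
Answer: 186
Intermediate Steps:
a = 0 (a = 7*(-15 + 15) = 7*0 = 0)
B(T) = -186 + T
-B(a) = -(-186 + 0) = -1*(-186) = 186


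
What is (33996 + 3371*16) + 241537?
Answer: 329469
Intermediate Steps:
(33996 + 3371*16) + 241537 = (33996 + 53936) + 241537 = 87932 + 241537 = 329469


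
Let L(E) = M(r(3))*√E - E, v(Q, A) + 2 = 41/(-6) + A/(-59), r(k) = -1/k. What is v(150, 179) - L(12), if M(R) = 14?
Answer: 47/354 - 28*√3 ≈ -48.365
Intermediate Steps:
v(Q, A) = -53/6 - A/59 (v(Q, A) = -2 + (41/(-6) + A/(-59)) = -2 + (41*(-⅙) + A*(-1/59)) = -2 + (-41/6 - A/59) = -53/6 - A/59)
L(E) = -E + 14*√E (L(E) = 14*√E - E = -E + 14*√E)
v(150, 179) - L(12) = (-53/6 - 1/59*179) - (-1*12 + 14*√12) = (-53/6 - 179/59) - (-12 + 14*(2*√3)) = -4201/354 - (-12 + 28*√3) = -4201/354 + (12 - 28*√3) = 47/354 - 28*√3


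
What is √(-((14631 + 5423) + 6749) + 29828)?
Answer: 55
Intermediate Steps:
√(-((14631 + 5423) + 6749) + 29828) = √(-(20054 + 6749) + 29828) = √(-1*26803 + 29828) = √(-26803 + 29828) = √3025 = 55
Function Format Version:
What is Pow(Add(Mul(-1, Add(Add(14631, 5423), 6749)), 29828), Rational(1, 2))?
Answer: 55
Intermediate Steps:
Pow(Add(Mul(-1, Add(Add(14631, 5423), 6749)), 29828), Rational(1, 2)) = Pow(Add(Mul(-1, Add(20054, 6749)), 29828), Rational(1, 2)) = Pow(Add(Mul(-1, 26803), 29828), Rational(1, 2)) = Pow(Add(-26803, 29828), Rational(1, 2)) = Pow(3025, Rational(1, 2)) = 55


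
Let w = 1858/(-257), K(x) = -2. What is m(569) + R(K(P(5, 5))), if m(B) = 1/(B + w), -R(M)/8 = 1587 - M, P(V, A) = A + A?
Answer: -1835294743/144375 ≈ -12712.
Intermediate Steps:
P(V, A) = 2*A
w = -1858/257 (w = 1858*(-1/257) = -1858/257 ≈ -7.2296)
R(M) = -12696 + 8*M (R(M) = -8*(1587 - M) = -12696 + 8*M)
m(B) = 1/(-1858/257 + B) (m(B) = 1/(B - 1858/257) = 1/(-1858/257 + B))
m(569) + R(K(P(5, 5))) = 257/(-1858 + 257*569) + (-12696 + 8*(-2)) = 257/(-1858 + 146233) + (-12696 - 16) = 257/144375 - 12712 = -1835294743/144375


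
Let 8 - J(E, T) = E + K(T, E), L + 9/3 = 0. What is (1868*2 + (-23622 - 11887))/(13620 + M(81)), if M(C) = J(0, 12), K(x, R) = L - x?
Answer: -4539/1949 ≈ -2.3289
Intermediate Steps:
L = -3 (L = -3 + 0 = -3)
K(x, R) = -3 - x
J(E, T) = 11 + T - E (J(E, T) = 8 - (E + (-3 - T)) = 8 - (-3 + E - T) = 8 + (3 + T - E) = 11 + T - E)
M(C) = 23 (M(C) = 11 + 12 - 1*0 = 11 + 12 + 0 = 23)
(1868*2 + (-23622 - 11887))/(13620 + M(81)) = (1868*2 + (-23622 - 11887))/(13620 + 23) = (3736 - 35509)/13643 = -31773*1/13643 = -4539/1949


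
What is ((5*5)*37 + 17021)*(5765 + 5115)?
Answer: 195252480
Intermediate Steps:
((5*5)*37 + 17021)*(5765 + 5115) = (25*37 + 17021)*10880 = (925 + 17021)*10880 = 17946*10880 = 195252480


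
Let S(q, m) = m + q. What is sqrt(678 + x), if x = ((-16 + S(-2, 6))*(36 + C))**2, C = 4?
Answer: sqrt(231078) ≈ 480.71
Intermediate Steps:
x = 230400 (x = ((-16 + (6 - 2))*(36 + 4))**2 = ((-16 + 4)*40)**2 = (-12*40)**2 = (-480)**2 = 230400)
sqrt(678 + x) = sqrt(678 + 230400) = sqrt(231078)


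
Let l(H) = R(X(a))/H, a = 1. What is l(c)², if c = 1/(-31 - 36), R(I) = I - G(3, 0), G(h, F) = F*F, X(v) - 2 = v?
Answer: 40401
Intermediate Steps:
X(v) = 2 + v
G(h, F) = F²
R(I) = I (R(I) = I - 1*0² = I - 1*0 = I + 0 = I)
c = -1/67 (c = 1/(-67) = -1/67 ≈ -0.014925)
l(H) = 3/H (l(H) = (2 + 1)/H = 3/H)
l(c)² = (3/(-1/67))² = (3*(-67))² = (-201)² = 40401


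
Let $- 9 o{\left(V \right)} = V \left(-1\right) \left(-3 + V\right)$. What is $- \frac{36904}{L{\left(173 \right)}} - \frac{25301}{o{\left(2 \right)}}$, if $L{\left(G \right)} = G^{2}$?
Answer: $\frac{6815028853}{59858} \approx 1.1385 \cdot 10^{5}$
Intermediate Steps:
$o{\left(V \right)} = \frac{V \left(-3 + V\right)}{9}$ ($o{\left(V \right)} = - \frac{V \left(-1\right) \left(-3 + V\right)}{9} = - \frac{- V \left(-3 + V\right)}{9} = - \frac{\left(-1\right) V \left(-3 + V\right)}{9} = \frac{V \left(-3 + V\right)}{9}$)
$- \frac{36904}{L{\left(173 \right)}} - \frac{25301}{o{\left(2 \right)}} = - \frac{36904}{173^{2}} - \frac{25301}{\frac{1}{9} \cdot 2 \left(-3 + 2\right)} = - \frac{36904}{29929} - \frac{25301}{\frac{1}{9} \cdot 2 \left(-1\right)} = \left(-36904\right) \frac{1}{29929} - \frac{25301}{- \frac{2}{9}} = - \frac{36904}{29929} - - \frac{227709}{2} = - \frac{36904}{29929} + \frac{227709}{2} = \frac{6815028853}{59858}$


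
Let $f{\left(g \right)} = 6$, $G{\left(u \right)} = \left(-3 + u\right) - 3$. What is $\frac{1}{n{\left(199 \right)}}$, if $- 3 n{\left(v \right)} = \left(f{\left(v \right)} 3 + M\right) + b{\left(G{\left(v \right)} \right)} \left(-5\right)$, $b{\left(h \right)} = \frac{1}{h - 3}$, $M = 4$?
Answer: $- \frac{114}{835} \approx -0.13653$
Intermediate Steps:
$G{\left(u \right)} = -6 + u$
$b{\left(h \right)} = \frac{1}{-3 + h}$
$n{\left(v \right)} = - \frac{22}{3} + \frac{5}{3 \left(-9 + v\right)}$ ($n{\left(v \right)} = - \frac{\left(6 \cdot 3 + 4\right) + \frac{1}{-3 + \left(-6 + v\right)} \left(-5\right)}{3} = - \frac{\left(18 + 4\right) + \frac{1}{-9 + v} \left(-5\right)}{3} = - \frac{22 - \frac{5}{-9 + v}}{3} = - \frac{22}{3} + \frac{5}{3 \left(-9 + v\right)}$)
$\frac{1}{n{\left(199 \right)}} = \frac{1}{\frac{1}{3} \frac{1}{-9 + 199} \left(203 - 4378\right)} = \frac{1}{\frac{1}{3} \cdot \frac{1}{190} \left(203 - 4378\right)} = \frac{1}{\frac{1}{3} \cdot \frac{1}{190} \left(-4175\right)} = \frac{1}{- \frac{835}{114}} = - \frac{114}{835}$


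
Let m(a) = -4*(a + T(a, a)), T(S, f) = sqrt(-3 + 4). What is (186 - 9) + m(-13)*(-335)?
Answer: -15903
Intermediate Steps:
T(S, f) = 1 (T(S, f) = sqrt(1) = 1)
m(a) = -4 - 4*a (m(a) = -4*(a + 1) = -4*(1 + a) = -4 - 4*a)
(186 - 9) + m(-13)*(-335) = (186 - 9) + (-4 - 4*(-13))*(-335) = 177 + (-4 + 52)*(-335) = 177 + 48*(-335) = 177 - 16080 = -15903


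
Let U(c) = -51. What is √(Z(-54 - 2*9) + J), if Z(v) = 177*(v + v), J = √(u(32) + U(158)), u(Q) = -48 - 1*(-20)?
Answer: √(-25488 + I*√79) ≈ 0.028 + 159.65*I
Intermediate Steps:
u(Q) = -28 (u(Q) = -48 + 20 = -28)
J = I*√79 (J = √(-28 - 51) = √(-79) = I*√79 ≈ 8.8882*I)
Z(v) = 354*v (Z(v) = 177*(2*v) = 354*v)
√(Z(-54 - 2*9) + J) = √(354*(-54 - 2*9) + I*√79) = √(354*(-54 - 1*18) + I*√79) = √(354*(-54 - 18) + I*√79) = √(354*(-72) + I*√79) = √(-25488 + I*√79)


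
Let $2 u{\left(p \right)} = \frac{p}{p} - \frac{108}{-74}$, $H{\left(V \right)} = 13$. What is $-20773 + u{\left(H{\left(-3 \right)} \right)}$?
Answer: $- \frac{1537111}{74} \approx -20772.0$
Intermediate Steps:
$u{\left(p \right)} = \frac{91}{74}$ ($u{\left(p \right)} = \frac{\frac{p}{p} - \frac{108}{-74}}{2} = \frac{1 - - \frac{54}{37}}{2} = \frac{1 + \frac{54}{37}}{2} = \frac{1}{2} \cdot \frac{91}{37} = \frac{91}{74}$)
$-20773 + u{\left(H{\left(-3 \right)} \right)} = -20773 + \frac{91}{74} = - \frac{1537111}{74}$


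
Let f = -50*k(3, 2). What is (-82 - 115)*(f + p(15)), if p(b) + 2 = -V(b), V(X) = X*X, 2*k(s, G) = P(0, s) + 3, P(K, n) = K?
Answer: 59494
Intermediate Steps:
k(s, G) = 3/2 (k(s, G) = (0 + 3)/2 = (1/2)*3 = 3/2)
V(X) = X**2
f = -75 (f = -50*3/2 = -75)
p(b) = -2 - b**2
(-82 - 115)*(f + p(15)) = (-82 - 115)*(-75 + (-2 - 1*15**2)) = -197*(-75 + (-2 - 1*225)) = -197*(-75 + (-2 - 225)) = -197*(-75 - 227) = -197*(-302) = 59494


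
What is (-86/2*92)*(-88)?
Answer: 348128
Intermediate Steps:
(-86/2*92)*(-88) = (-86*½*92)*(-88) = -43*92*(-88) = -3956*(-88) = 348128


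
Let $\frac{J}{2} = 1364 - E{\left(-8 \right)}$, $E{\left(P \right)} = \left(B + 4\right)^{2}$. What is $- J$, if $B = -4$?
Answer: $-2728$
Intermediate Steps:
$E{\left(P \right)} = 0$ ($E{\left(P \right)} = \left(-4 + 4\right)^{2} = 0^{2} = 0$)
$J = 2728$ ($J = 2 \left(1364 - 0\right) = 2 \left(1364 + 0\right) = 2 \cdot 1364 = 2728$)
$- J = \left(-1\right) 2728 = -2728$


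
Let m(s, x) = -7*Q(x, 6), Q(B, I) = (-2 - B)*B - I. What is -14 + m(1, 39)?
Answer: 11221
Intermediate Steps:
Q(B, I) = -I + B*(-2 - B) (Q(B, I) = B*(-2 - B) - I = -I + B*(-2 - B))
m(s, x) = 42 + 7*x² + 14*x (m(s, x) = -7*(-1*6 - x² - 2*x) = -7*(-6 - x² - 2*x) = 42 + 7*x² + 14*x)
-14 + m(1, 39) = -14 + (42 + 7*39² + 14*39) = -14 + (42 + 7*1521 + 546) = -14 + (42 + 10647 + 546) = -14 + 11235 = 11221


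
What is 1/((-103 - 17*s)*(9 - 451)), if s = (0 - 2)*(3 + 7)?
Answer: -1/104754 ≈ -9.5462e-6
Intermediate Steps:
s = -20 (s = -2*10 = -20)
1/((-103 - 17*s)*(9 - 451)) = 1/((-103 - 17*(-20))*(9 - 451)) = 1/((-103 + 340)*(-442)) = 1/(237*(-442)) = 1/(-104754) = -1/104754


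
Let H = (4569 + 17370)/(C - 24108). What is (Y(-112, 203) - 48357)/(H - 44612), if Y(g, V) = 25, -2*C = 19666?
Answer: 1640436412/1514197831 ≈ 1.0834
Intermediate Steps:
C = -9833 (C = -½*19666 = -9833)
H = -21939/33941 (H = (4569 + 17370)/(-9833 - 24108) = 21939/(-33941) = 21939*(-1/33941) = -21939/33941 ≈ -0.64639)
(Y(-112, 203) - 48357)/(H - 44612) = (25 - 48357)/(-21939/33941 - 44612) = -48332/(-1514197831/33941) = -48332*(-33941/1514197831) = 1640436412/1514197831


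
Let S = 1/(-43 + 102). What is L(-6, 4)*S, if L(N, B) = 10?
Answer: 10/59 ≈ 0.16949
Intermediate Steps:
S = 1/59 ≈ 0.016949
L(-6, 4)*S = 10*(1/59) = 10/59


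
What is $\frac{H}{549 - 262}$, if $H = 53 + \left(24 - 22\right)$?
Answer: $\frac{55}{287} \approx 0.19164$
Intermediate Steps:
$H = 55$ ($H = 53 + \left(24 - 22\right) = 53 + 2 = 55$)
$\frac{H}{549 - 262} = \frac{1}{549 - 262} \cdot 55 = \frac{1}{287} \cdot 55 = \frac{55}{287}$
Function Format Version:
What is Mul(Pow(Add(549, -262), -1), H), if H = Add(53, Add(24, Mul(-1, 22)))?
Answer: Rational(55, 287) ≈ 0.19164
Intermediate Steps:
H = 55 (H = Add(53, Add(24, -22)) = Add(53, 2) = 55)
Mul(Pow(Add(549, -262), -1), H) = Mul(Pow(Add(549, -262), -1), 55) = Mul(Pow(287, -1), 55) = Mul(Rational(1, 287), 55) = Rational(55, 287)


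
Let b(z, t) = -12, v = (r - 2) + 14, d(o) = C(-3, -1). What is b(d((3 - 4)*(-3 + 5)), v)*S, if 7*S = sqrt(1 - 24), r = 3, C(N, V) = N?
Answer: -12*I*sqrt(23)/7 ≈ -8.2214*I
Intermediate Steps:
d(o) = -3
S = I*sqrt(23)/7 (S = sqrt(1 - 24)/7 = sqrt(-23)/7 = (I*sqrt(23))/7 = I*sqrt(23)/7 ≈ 0.68512*I)
v = 15 (v = (3 - 2) + 14 = 1 + 14 = 15)
b(d((3 - 4)*(-3 + 5)), v)*S = -12*I*sqrt(23)/7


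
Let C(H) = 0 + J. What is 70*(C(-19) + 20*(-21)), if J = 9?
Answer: -28770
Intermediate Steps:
C(H) = 9 (C(H) = 0 + 9 = 9)
70*(C(-19) + 20*(-21)) = 70*(9 + 20*(-21)) = 70*(9 - 420) = 70*(-411) = -28770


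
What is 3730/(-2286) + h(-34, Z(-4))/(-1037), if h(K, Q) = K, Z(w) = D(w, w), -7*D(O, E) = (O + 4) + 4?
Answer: -111479/69723 ≈ -1.5989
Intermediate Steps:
D(O, E) = -8/7 - O/7 (D(O, E) = -((O + 4) + 4)/7 = -((4 + O) + 4)/7 = -(8 + O)/7 = -8/7 - O/7)
Z(w) = -8/7 - w/7
3730/(-2286) + h(-34, Z(-4))/(-1037) = 3730/(-2286) - 34/(-1037) = 3730*(-1/2286) - 34*(-1/1037) = -1865/1143 + 2/61 = -111479/69723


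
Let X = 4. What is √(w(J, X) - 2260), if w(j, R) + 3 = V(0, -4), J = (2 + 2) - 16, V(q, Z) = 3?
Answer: 2*I*√565 ≈ 47.539*I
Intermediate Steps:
J = -12 (J = 4 - 16 = -12)
w(j, R) = 0 (w(j, R) = -3 + 3 = 0)
√(w(J, X) - 2260) = √(0 - 2260) = √(-2260) = 2*I*√565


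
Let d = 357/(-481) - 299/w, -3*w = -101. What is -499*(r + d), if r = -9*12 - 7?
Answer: 3021110171/48581 ≈ 62187.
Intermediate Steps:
w = 101/3 (w = -⅓*(-101) = 101/3 ≈ 33.667)
d = -467514/48581 (d = 357/(-481) - 299/101/3 = 357*(-1/481) - 299*3/101 = -357/481 - 897/101 = -467514/48581 ≈ -9.6234)
r = -115 (r = -108 - 7 = -115)
-499*(r + d) = -499*(-115 - 467514/48581) = -499*(-6054329/48581) = 3021110171/48581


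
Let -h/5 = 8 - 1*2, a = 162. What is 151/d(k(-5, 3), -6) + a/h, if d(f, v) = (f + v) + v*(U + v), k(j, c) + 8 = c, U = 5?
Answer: -178/5 ≈ -35.600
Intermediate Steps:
k(j, c) = -8 + c
h = -30 (h = -5*(8 - 1*2) = -5*(8 - 2) = -5*6 = -30)
d(f, v) = f + v + v*(5 + v) (d(f, v) = (f + v) + v*(5 + v) = f + v + v*(5 + v))
151/d(k(-5, 3), -6) + a/h = 151/((-8 + 3) + (-6)² + 6*(-6)) + 162/(-30) = 151/(-5 + 36 - 36) + 162*(-1/30) = 151/(-5) - 27/5 = 151*(-⅕) - 27/5 = -151/5 - 27/5 = -178/5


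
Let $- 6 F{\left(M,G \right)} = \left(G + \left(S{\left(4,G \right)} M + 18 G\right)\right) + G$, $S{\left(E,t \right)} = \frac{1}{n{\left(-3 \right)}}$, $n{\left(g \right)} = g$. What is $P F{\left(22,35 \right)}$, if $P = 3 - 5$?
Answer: $\frac{2078}{9} \approx 230.89$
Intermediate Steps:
$P = -2$ ($P = 3 - 5 = -2$)
$S{\left(E,t \right)} = - \frac{1}{3}$ ($S{\left(E,t \right)} = \frac{1}{-3} = - \frac{1}{3}$)
$F{\left(M,G \right)} = - \frac{10 G}{3} + \frac{M}{18}$ ($F{\left(M,G \right)} = - \frac{\left(G + \left(- \frac{M}{3} + 18 G\right)\right) + G}{6} = - \frac{\left(G + \left(18 G - \frac{M}{3}\right)\right) + G}{6} = - \frac{\left(19 G - \frac{M}{3}\right) + G}{6} = - \frac{20 G - \frac{M}{3}}{6} = - \frac{10 G}{3} + \frac{M}{18}$)
$P F{\left(22,35 \right)} = - 2 \left(\left(- \frac{10}{3}\right) 35 + \frac{1}{18} \cdot 22\right) = - 2 \left(- \frac{350}{3} + \frac{11}{9}\right) = \left(-2\right) \left(- \frac{1039}{9}\right) = \frac{2078}{9}$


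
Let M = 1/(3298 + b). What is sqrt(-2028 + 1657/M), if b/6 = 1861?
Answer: 2*sqrt(5991205) ≈ 4895.4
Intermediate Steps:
b = 11166 (b = 6*1861 = 11166)
M = 1/14464 (M = 1/(3298 + 11166) = 1/14464 ≈ 6.9137e-5)
sqrt(-2028 + 1657/M) = sqrt(-2028 + 1657/(1/14464)) = sqrt(-2028 + 1657*14464) = sqrt(-2028 + 23966848) = sqrt(23964820) = 2*sqrt(5991205)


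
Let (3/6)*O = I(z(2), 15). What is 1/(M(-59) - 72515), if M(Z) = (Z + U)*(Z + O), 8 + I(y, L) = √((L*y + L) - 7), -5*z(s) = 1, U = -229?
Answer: -10183/518135669 + 576*√5/2590678345 ≈ -1.9156e-5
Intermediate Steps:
z(s) = -⅕ (z(s) = -⅕*1 = -⅕)
I(y, L) = -8 + √(-7 + L + L*y) (I(y, L) = -8 + √((L*y + L) - 7) = -8 + √((L + L*y) - 7) = -8 + √(-7 + L + L*y))
O = -16 + 2*√5 (O = 2*(-8 + √(-7 + 15 + 15*(-⅕))) = 2*(-8 + √(-7 + 15 - 3)) = 2*(-8 + √5) = -16 + 2*√5 ≈ -11.528)
M(Z) = (-229 + Z)*(-16 + Z + 2*√5) (M(Z) = (Z - 229)*(Z + (-16 + 2*√5)) = (-229 + Z)*(-16 + Z + 2*√5))
1/(M(-59) - 72515) = 1/((3664 + (-59)² - 458*√5 - 245*(-59) + 2*(-59)*√5) - 72515) = 1/((3664 + 3481 - 458*√5 + 14455 - 118*√5) - 72515) = 1/((21600 - 576*√5) - 72515) = 1/(-50915 - 576*√5)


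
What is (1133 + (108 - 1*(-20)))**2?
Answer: 1590121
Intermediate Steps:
(1133 + (108 - 1*(-20)))**2 = (1133 + (108 + 20))**2 = (1133 + 128)**2 = 1261**2 = 1590121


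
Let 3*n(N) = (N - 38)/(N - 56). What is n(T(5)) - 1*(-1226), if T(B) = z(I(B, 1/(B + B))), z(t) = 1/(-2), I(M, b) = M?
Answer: 415691/339 ≈ 1226.2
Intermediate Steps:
z(t) = -½
T(B) = -½
n(N) = (-38 + N)/(3*(-56 + N)) (n(N) = ((N - 38)/(N - 56))/3 = ((-38 + N)/(-56 + N))/3 = (-38 + N)/(3*(-56 + N)))
n(T(5)) - 1*(-1226) = (-38 - ½)/(3*(-56 - ½)) - 1*(-1226) = (⅓)*(-77/2)/(-113/2) + 1226 = (⅓)*(-2/113)*(-77/2) + 1226 = 77/339 + 1226 = 415691/339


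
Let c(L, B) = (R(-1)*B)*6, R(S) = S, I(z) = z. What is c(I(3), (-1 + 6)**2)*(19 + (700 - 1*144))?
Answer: -86250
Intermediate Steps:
c(L, B) = -6*B (c(L, B) = -B*6 = -6*B)
c(I(3), (-1 + 6)**2)*(19 + (700 - 1*144)) = (-6*(-1 + 6)**2)*(19 + (700 - 1*144)) = (-6*5**2)*(19 + (700 - 144)) = (-6*25)*(19 + 556) = -150*575 = -86250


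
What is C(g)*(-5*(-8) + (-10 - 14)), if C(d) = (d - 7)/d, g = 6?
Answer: -8/3 ≈ -2.6667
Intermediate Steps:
C(d) = (-7 + d)/d
C(g)*(-5*(-8) + (-10 - 14)) = ((-7 + 6)/6)*(-5*(-8) + (-10 - 14)) = ((⅙)*(-1))*(40 - 24) = -⅙*16 = -8/3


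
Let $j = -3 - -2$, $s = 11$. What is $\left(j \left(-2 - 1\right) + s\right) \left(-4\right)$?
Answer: $-56$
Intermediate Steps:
$j = -1$ ($j = -3 + 2 = -1$)
$\left(j \left(-2 - 1\right) + s\right) \left(-4\right) = \left(- (-2 - 1) + 11\right) \left(-4\right) = \left(\left(-1\right) \left(-3\right) + 11\right) \left(-4\right) = \left(3 + 11\right) \left(-4\right) = 14 \left(-4\right) = -56$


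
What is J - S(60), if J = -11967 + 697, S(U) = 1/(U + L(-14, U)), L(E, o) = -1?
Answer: -664931/59 ≈ -11270.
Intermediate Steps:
S(U) = 1/(-1 + U) (S(U) = 1/(U - 1) = 1/(-1 + U))
J = -11270
J - S(60) = -11270 - 1/(-1 + 60) = -11270 - 1/59 = -664931/59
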